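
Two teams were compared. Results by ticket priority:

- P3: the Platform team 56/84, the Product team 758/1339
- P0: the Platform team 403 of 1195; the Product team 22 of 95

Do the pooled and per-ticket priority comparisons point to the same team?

P3: the Platform team 56/84 = 66.7%, the Product team 758/1339 = 56.6% → the Platform team
P0: the Platform team 403/1195 = 33.7%, the Product team 22/95 = 23.2% → the Platform team
Overall: the Platform team 459/1279 = 35.9%, the Product team 780/1434 = 54.4% → the Product team
The Platform team wins each ticket group but the Product team wins overall — the comparison reverses. The Platform team's tickets skew toward P0, which has a lower base rate.

No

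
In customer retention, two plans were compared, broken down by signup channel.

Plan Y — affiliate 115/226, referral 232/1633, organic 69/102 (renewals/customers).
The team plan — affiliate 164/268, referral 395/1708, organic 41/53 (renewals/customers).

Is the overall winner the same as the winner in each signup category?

Affiliate: Plan Y 115/226 = 50.9%, the team plan 164/268 = 61.2% → the team plan
Referral: Plan Y 232/1633 = 14.2%, the team plan 395/1708 = 23.1% → the team plan
Organic: Plan Y 69/102 = 67.6%, the team plan 41/53 = 77.4% → the team plan
Overall: Plan Y 416/1961 = 21.2%, the team plan 600/2029 = 29.6% → the team plan
The team plan wins overall and in every signup group — no reversal.

Yes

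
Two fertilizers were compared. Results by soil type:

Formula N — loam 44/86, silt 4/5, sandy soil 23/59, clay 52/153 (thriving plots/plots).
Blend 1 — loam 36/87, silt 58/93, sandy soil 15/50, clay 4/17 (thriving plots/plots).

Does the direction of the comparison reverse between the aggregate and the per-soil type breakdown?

Yes

Loam: Formula N 44/86 = 51.2%, Blend 1 36/87 = 41.4% → Formula N
Silt: Formula N 4/5 = 80.0%, Blend 1 58/93 = 62.4% → Formula N
Sandy soil: Formula N 23/59 = 39.0%, Blend 1 15/50 = 30.0% → Formula N
Clay: Formula N 52/153 = 34.0%, Blend 1 4/17 = 23.5% → Formula N
Overall: Formula N 123/303 = 40.6%, Blend 1 113/247 = 45.7% → Blend 1
Formula N wins each soil group but Blend 1 wins overall — the comparison reverses. Formula N's plots skew toward clay, which has a lower base rate.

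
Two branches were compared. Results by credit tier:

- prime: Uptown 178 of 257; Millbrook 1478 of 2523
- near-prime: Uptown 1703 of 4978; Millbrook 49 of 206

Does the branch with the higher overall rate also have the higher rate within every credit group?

Prime: Uptown 178/257 = 69.3%, Millbrook 1478/2523 = 58.6% → Uptown
Near-prime: Uptown 1703/4978 = 34.2%, Millbrook 49/206 = 23.8% → Uptown
Overall: Uptown 1881/5235 = 35.9%, Millbrook 1527/2729 = 56.0% → Millbrook
Uptown wins each credit group but Millbrook wins overall — the comparison reverses. Uptown's applications skew toward near-prime, which has a lower base rate.

No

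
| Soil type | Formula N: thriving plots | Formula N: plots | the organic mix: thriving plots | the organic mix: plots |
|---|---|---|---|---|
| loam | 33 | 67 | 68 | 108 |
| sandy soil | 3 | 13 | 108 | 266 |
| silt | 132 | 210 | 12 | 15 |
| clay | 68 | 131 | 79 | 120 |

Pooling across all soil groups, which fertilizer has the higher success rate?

Loam: Formula N 33/67 = 49.3%, the organic mix 68/108 = 63.0% → the organic mix
Sandy soil: Formula N 3/13 = 23.1%, the organic mix 108/266 = 40.6% → the organic mix
Silt: Formula N 132/210 = 62.9%, the organic mix 12/15 = 80.0% → the organic mix
Clay: Formula N 68/131 = 51.9%, the organic mix 79/120 = 65.8% → the organic mix
Overall: Formula N 236/421 = 56.1%, the organic mix 267/509 = 52.5% → Formula N
(The organic mix wins every soil group but Formula N wins overall — the organic mix's plots skew toward the low-rate sandy soil group.)

Formula N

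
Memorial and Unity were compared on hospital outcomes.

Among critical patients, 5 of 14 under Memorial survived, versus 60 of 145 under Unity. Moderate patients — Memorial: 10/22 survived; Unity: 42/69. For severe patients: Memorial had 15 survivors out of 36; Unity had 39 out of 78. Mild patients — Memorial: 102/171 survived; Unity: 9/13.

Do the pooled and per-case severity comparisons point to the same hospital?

No

Critical: Memorial 5/14 = 35.7%, Unity 60/145 = 41.4% → Unity
Moderate: Memorial 10/22 = 45.5%, Unity 42/69 = 60.9% → Unity
Severe: Memorial 15/36 = 41.7%, Unity 39/78 = 50.0% → Unity
Mild: Memorial 102/171 = 59.6%, Unity 9/13 = 69.2% → Unity
Overall: Memorial 132/243 = 54.3%, Unity 150/305 = 49.2% → Memorial
Unity wins each case group but Memorial wins overall — the comparison reverses. Unity's patients skew toward critical, which has a lower base rate.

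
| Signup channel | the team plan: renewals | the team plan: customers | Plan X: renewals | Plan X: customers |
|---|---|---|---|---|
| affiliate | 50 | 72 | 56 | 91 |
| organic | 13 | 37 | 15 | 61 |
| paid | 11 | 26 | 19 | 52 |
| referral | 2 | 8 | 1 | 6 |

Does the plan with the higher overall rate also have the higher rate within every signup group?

Affiliate: the team plan 50/72 = 69.4%, Plan X 56/91 = 61.5% → the team plan
Organic: the team plan 13/37 = 35.1%, Plan X 15/61 = 24.6% → the team plan
Paid: the team plan 11/26 = 42.3%, Plan X 19/52 = 36.5% → the team plan
Referral: the team plan 2/8 = 25.0%, Plan X 1/6 = 16.7% → the team plan
Overall: the team plan 76/143 = 53.1%, Plan X 91/210 = 43.3% → the team plan
The team plan wins overall and in every signup group — no reversal.

Yes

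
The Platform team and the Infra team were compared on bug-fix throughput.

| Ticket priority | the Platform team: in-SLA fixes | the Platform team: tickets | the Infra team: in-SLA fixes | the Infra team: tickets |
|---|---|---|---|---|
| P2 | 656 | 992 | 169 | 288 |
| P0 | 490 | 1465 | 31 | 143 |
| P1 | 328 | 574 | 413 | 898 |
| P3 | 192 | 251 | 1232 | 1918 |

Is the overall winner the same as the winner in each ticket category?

No

P2: the Platform team 656/992 = 66.1%, the Infra team 169/288 = 58.7% → the Platform team
P0: the Platform team 490/1465 = 33.4%, the Infra team 31/143 = 21.7% → the Platform team
P1: the Platform team 328/574 = 57.1%, the Infra team 413/898 = 46.0% → the Platform team
P3: the Platform team 192/251 = 76.5%, the Infra team 1232/1918 = 64.2% → the Platform team
Overall: the Platform team 1666/3282 = 50.8%, the Infra team 1845/3247 = 56.8% → the Infra team
The Platform team wins each ticket group but the Infra team wins overall — the comparison reverses. The Platform team's tickets skew toward P0, which has a lower base rate.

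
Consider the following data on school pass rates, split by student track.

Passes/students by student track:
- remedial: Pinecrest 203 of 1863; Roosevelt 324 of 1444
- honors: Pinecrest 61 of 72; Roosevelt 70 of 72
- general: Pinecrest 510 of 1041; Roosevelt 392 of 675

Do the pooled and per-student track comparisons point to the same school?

Remedial: Pinecrest 203/1863 = 10.9%, Roosevelt 324/1444 = 22.4% → Roosevelt
Honors: Pinecrest 61/72 = 84.7%, Roosevelt 70/72 = 97.2% → Roosevelt
General: Pinecrest 510/1041 = 49.0%, Roosevelt 392/675 = 58.1% → Roosevelt
Overall: Pinecrest 774/2976 = 26.0%, Roosevelt 786/2191 = 35.9% → Roosevelt
Roosevelt wins overall and in every student group — no reversal.

Yes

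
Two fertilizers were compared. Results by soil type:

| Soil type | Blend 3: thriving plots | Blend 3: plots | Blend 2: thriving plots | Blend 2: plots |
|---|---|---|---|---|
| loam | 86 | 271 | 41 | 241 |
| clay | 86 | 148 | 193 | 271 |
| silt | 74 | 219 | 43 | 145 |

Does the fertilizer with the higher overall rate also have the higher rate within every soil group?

No

Loam: Blend 3 86/271 = 31.7%, Blend 2 41/241 = 17.0% → Blend 3
Clay: Blend 3 86/148 = 58.1%, Blend 2 193/271 = 71.2% → Blend 2
Silt: Blend 3 74/219 = 33.8%, Blend 2 43/145 = 29.7% → Blend 3
Overall: Blend 3 246/638 = 38.6%, Blend 2 277/657 = 42.2% → Blend 2
Neither sweeps: Blend 3 wins 2 of 3 groups, Blend 2 wins 1. Blend 2 wins overall but not every group — no Simpson reversal.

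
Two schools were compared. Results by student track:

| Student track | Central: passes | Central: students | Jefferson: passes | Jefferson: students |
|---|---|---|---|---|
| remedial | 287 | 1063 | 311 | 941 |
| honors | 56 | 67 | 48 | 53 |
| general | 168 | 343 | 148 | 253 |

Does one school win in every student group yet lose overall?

No

Remedial: Central 287/1063 = 27.0%, Jefferson 311/941 = 33.0% → Jefferson
Honors: Central 56/67 = 83.6%, Jefferson 48/53 = 90.6% → Jefferson
General: Central 168/343 = 49.0%, Jefferson 148/253 = 58.5% → Jefferson
Overall: Central 511/1473 = 34.7%, Jefferson 507/1247 = 40.7% → Jefferson
Jefferson wins overall and in every student group — no reversal.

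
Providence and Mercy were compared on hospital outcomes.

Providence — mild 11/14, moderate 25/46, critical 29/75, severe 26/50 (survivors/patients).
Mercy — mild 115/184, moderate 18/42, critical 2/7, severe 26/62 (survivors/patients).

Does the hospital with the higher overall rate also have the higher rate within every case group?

No

Mild: Providence 11/14 = 78.6%, Mercy 115/184 = 62.5% → Providence
Moderate: Providence 25/46 = 54.3%, Mercy 18/42 = 42.9% → Providence
Critical: Providence 29/75 = 38.7%, Mercy 2/7 = 28.6% → Providence
Severe: Providence 26/50 = 52.0%, Mercy 26/62 = 41.9% → Providence
Overall: Providence 91/185 = 49.2%, Mercy 161/295 = 54.6% → Mercy
Providence wins each case group but Mercy wins overall — the comparison reverses. Providence's patients skew toward critical, which has a lower base rate.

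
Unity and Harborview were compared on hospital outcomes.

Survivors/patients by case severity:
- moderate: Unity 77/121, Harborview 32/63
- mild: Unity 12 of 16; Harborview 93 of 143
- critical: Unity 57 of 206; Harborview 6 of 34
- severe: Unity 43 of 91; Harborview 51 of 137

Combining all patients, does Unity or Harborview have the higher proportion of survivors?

Moderate: Unity 77/121 = 63.6%, Harborview 32/63 = 50.8% → Unity
Mild: Unity 12/16 = 75.0%, Harborview 93/143 = 65.0% → Unity
Critical: Unity 57/206 = 27.7%, Harborview 6/34 = 17.6% → Unity
Severe: Unity 43/91 = 47.3%, Harborview 51/137 = 37.2% → Unity
Overall: Unity 189/434 = 43.5%, Harborview 182/377 = 48.3% → Harborview
(Unity wins every case group but Harborview wins overall — Unity's patients skew toward the low-rate critical group.)

Harborview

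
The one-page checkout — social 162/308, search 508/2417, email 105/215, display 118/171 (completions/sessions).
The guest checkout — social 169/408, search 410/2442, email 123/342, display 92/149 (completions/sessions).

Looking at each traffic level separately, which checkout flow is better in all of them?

the one-page checkout

Social: the one-page checkout 162/308 = 52.6%, the guest checkout 169/408 = 41.4% → the one-page checkout
Search: the one-page checkout 508/2417 = 21.0%, the guest checkout 410/2442 = 16.8% → the one-page checkout
Email: the one-page checkout 105/215 = 48.8%, the guest checkout 123/342 = 36.0% → the one-page checkout
Display: the one-page checkout 118/171 = 69.0%, the guest checkout 92/149 = 61.7% → the one-page checkout
The one-page checkout has the higher rate in all 4 groups.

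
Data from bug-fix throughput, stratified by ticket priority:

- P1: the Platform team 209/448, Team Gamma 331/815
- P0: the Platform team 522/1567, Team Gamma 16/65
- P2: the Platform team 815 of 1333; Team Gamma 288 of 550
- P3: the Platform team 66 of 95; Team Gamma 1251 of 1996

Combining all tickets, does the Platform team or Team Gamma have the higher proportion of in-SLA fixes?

Team Gamma

P1: the Platform team 209/448 = 46.7%, Team Gamma 331/815 = 40.6% → the Platform team
P0: the Platform team 522/1567 = 33.3%, Team Gamma 16/65 = 24.6% → the Platform team
P2: the Platform team 815/1333 = 61.1%, Team Gamma 288/550 = 52.4% → the Platform team
P3: the Platform team 66/95 = 69.5%, Team Gamma 1251/1996 = 62.7% → the Platform team
Overall: the Platform team 1612/3443 = 46.8%, Team Gamma 1886/3426 = 55.0% → Team Gamma
(The Platform team wins every ticket group but Team Gamma wins overall — the Platform team's tickets skew toward the low-rate P0 group.)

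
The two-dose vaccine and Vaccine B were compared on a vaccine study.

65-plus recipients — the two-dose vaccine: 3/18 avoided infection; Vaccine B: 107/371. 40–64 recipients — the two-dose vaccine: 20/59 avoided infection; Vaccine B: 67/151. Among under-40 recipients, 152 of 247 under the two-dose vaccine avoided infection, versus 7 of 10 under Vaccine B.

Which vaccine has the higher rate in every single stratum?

Vaccine B

65-plus: the two-dose vaccine 3/18 = 16.7%, Vaccine B 107/371 = 28.8% → Vaccine B
40–64: the two-dose vaccine 20/59 = 33.9%, Vaccine B 67/151 = 44.4% → Vaccine B
Under-40: the two-dose vaccine 152/247 = 61.5%, Vaccine B 7/10 = 70.0% → Vaccine B
Vaccine B has the higher rate in all 3 groups.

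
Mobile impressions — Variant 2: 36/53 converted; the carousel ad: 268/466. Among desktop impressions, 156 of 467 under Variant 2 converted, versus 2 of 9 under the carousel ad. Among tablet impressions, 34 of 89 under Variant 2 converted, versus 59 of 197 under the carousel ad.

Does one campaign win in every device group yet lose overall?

Mobile: Variant 2 36/53 = 67.9%, the carousel ad 268/466 = 57.5% → Variant 2
Desktop: Variant 2 156/467 = 33.4%, the carousel ad 2/9 = 22.2% → Variant 2
Tablet: Variant 2 34/89 = 38.2%, the carousel ad 59/197 = 29.9% → Variant 2
Overall: Variant 2 226/609 = 37.1%, the carousel ad 329/672 = 49.0% → the carousel ad
Variant 2 wins each device group but the carousel ad wins overall — the comparison reverses. Variant 2's impressions skew toward desktop, which has a lower base rate.

Yes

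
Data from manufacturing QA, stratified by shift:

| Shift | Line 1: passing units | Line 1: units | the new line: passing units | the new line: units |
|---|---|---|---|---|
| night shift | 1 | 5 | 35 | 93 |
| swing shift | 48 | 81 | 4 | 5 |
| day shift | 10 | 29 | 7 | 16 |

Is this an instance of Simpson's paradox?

Yes

Night shift: Line 1 1/5 = 20.0%, the new line 35/93 = 37.6% → the new line
Swing shift: Line 1 48/81 = 59.3%, the new line 4/5 = 80.0% → the new line
Day shift: Line 1 10/29 = 34.5%, the new line 7/16 = 43.8% → the new line
Overall: Line 1 59/115 = 51.3%, the new line 46/114 = 40.4% → Line 1
The new line wins each shift group but Line 1 wins overall — the comparison reverses. The new line's units skew toward night shift, which has a lower base rate.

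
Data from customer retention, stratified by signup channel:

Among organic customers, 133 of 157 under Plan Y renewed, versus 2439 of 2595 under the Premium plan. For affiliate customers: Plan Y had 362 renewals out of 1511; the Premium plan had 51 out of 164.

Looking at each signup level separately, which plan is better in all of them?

the Premium plan

Organic: Plan Y 133/157 = 84.7%, the Premium plan 2439/2595 = 94.0% → the Premium plan
Affiliate: Plan Y 362/1511 = 24.0%, the Premium plan 51/164 = 31.1% → the Premium plan
The Premium plan has the higher rate in both groups.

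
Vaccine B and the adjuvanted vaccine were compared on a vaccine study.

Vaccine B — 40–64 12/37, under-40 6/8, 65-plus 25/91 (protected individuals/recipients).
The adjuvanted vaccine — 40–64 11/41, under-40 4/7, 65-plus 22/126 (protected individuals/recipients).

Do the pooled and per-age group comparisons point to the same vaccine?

40–64: Vaccine B 12/37 = 32.4%, the adjuvanted vaccine 11/41 = 26.8% → Vaccine B
Under-40: Vaccine B 6/8 = 75.0%, the adjuvanted vaccine 4/7 = 57.1% → Vaccine B
65-plus: Vaccine B 25/91 = 27.5%, the adjuvanted vaccine 22/126 = 17.5% → Vaccine B
Overall: Vaccine B 43/136 = 31.6%, the adjuvanted vaccine 37/174 = 21.3% → Vaccine B
Vaccine B wins overall and in every age group — no reversal.

Yes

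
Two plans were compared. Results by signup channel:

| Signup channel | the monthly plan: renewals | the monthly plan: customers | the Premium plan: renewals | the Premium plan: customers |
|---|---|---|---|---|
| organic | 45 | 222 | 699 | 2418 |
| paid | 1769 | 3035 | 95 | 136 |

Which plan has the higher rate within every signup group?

the Premium plan

Organic: the monthly plan 45/222 = 20.3%, the Premium plan 699/2418 = 28.9% → the Premium plan
Paid: the monthly plan 1769/3035 = 58.3%, the Premium plan 95/136 = 69.9% → the Premium plan
The Premium plan has the higher rate in both groups.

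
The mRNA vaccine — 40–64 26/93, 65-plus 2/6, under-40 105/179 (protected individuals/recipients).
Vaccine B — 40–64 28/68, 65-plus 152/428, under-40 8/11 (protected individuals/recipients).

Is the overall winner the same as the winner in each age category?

40–64: the mRNA vaccine 26/93 = 28.0%, Vaccine B 28/68 = 41.2% → Vaccine B
65-plus: the mRNA vaccine 2/6 = 33.3%, Vaccine B 152/428 = 35.5% → Vaccine B
Under-40: the mRNA vaccine 105/179 = 58.7%, Vaccine B 8/11 = 72.7% → Vaccine B
Overall: the mRNA vaccine 133/278 = 47.8%, Vaccine B 188/507 = 37.1% → the mRNA vaccine
Vaccine B wins each age group but the mRNA vaccine wins overall — the comparison reverses. Vaccine B's recipients skew toward 65-plus, which has a lower base rate.

No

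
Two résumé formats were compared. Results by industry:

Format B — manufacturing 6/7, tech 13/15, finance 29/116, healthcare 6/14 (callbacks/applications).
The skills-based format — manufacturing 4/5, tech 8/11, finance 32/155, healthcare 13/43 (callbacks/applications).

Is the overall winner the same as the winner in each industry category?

Yes

Manufacturing: Format B 6/7 = 85.7%, the skills-based format 4/5 = 80.0% → Format B
Tech: Format B 13/15 = 86.7%, the skills-based format 8/11 = 72.7% → Format B
Finance: Format B 29/116 = 25.0%, the skills-based format 32/155 = 20.6% → Format B
Healthcare: Format B 6/14 = 42.9%, the skills-based format 13/43 = 30.2% → Format B
Overall: Format B 54/152 = 35.5%, the skills-based format 57/214 = 26.6% → Format B
Format B wins overall and in every industry group — no reversal.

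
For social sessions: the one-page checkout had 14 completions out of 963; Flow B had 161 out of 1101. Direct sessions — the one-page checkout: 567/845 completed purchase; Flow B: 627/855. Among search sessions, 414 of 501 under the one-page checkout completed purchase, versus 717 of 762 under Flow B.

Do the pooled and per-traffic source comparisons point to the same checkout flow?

Yes

Social: the one-page checkout 14/963 = 1.5%, Flow B 161/1101 = 14.6% → Flow B
Direct: the one-page checkout 567/845 = 67.1%, Flow B 627/855 = 73.3% → Flow B
Search: the one-page checkout 414/501 = 82.6%, Flow B 717/762 = 94.1% → Flow B
Overall: the one-page checkout 995/2309 = 43.1%, Flow B 1505/2718 = 55.4% → Flow B
Flow B wins overall and in every traffic group — no reversal.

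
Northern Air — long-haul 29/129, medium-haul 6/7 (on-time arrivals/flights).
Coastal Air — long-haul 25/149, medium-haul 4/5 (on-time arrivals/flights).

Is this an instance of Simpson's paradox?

No

Long-haul: Northern Air 29/129 = 22.5%, Coastal Air 25/149 = 16.8% → Northern Air
Medium-haul: Northern Air 6/7 = 85.7%, Coastal Air 4/5 = 80.0% → Northern Air
Overall: Northern Air 35/136 = 25.7%, Coastal Air 29/154 = 18.8% → Northern Air
Northern Air wins overall and in every route group — no reversal.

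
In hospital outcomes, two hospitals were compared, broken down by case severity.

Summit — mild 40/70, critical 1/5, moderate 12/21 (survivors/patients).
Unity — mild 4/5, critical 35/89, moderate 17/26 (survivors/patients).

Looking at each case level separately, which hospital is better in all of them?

Unity

Mild: Summit 40/70 = 57.1%, Unity 4/5 = 80.0% → Unity
Critical: Summit 1/5 = 20.0%, Unity 35/89 = 39.3% → Unity
Moderate: Summit 12/21 = 57.1%, Unity 17/26 = 65.4% → Unity
Unity has the higher rate in all 3 groups.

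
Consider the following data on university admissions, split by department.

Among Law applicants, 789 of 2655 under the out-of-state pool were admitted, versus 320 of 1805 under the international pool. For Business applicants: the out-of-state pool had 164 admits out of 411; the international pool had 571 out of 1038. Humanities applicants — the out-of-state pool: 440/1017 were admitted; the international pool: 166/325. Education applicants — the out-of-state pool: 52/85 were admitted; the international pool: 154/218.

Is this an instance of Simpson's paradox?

No

Law: the out-of-state pool 789/2655 = 29.7%, the international pool 320/1805 = 17.7% → the out-of-state pool
Business: the out-of-state pool 164/411 = 39.9%, the international pool 571/1038 = 55.0% → the international pool
Humanities: the out-of-state pool 440/1017 = 43.3%, the international pool 166/325 = 51.1% → the international pool
Education: the out-of-state pool 52/85 = 61.2%, the international pool 154/218 = 70.6% → the international pool
Overall: the out-of-state pool 1445/4168 = 34.7%, the international pool 1211/3386 = 35.8% → the international pool
Neither sweeps: the out-of-state pool wins 1 of 4 groups, the international pool wins 3. The international pool wins overall but not every group — no Simpson reversal.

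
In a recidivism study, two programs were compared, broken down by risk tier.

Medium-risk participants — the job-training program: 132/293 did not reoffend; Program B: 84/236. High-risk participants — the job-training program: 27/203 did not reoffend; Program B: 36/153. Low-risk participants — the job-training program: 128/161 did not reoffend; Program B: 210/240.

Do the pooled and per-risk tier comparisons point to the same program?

Medium-risk: the job-training program 132/293 = 45.1%, Program B 84/236 = 35.6% → the job-training program
High-risk: the job-training program 27/203 = 13.3%, Program B 36/153 = 23.5% → Program B
Low-risk: the job-training program 128/161 = 79.5%, Program B 210/240 = 87.5% → Program B
Overall: the job-training program 287/657 = 43.7%, Program B 330/629 = 52.5% → Program B
Neither sweeps: the job-training program wins 1 of 3 groups, Program B wins 2. Program B wins overall but not every group — no Simpson reversal.

No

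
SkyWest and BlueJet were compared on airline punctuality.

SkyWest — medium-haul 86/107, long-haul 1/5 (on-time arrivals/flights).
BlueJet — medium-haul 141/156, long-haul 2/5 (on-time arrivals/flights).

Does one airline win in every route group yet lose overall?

Medium-haul: SkyWest 86/107 = 80.4%, BlueJet 141/156 = 90.4% → BlueJet
Long-haul: SkyWest 1/5 = 20.0%, BlueJet 2/5 = 40.0% → BlueJet
Overall: SkyWest 87/112 = 77.7%, BlueJet 143/161 = 88.8% → BlueJet
BlueJet wins overall and in every route group — no reversal.

No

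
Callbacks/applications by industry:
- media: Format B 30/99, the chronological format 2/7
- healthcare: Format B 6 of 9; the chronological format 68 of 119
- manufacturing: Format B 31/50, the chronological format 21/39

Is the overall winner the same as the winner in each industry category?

Media: Format B 30/99 = 30.3%, the chronological format 2/7 = 28.6% → Format B
Healthcare: Format B 6/9 = 66.7%, the chronological format 68/119 = 57.1% → Format B
Manufacturing: Format B 31/50 = 62.0%, the chronological format 21/39 = 53.8% → Format B
Overall: Format B 67/158 = 42.4%, the chronological format 91/165 = 55.2% → the chronological format
Format B wins each industry group but the chronological format wins overall — the comparison reverses. Format B's applications skew toward media, which has a lower base rate.

No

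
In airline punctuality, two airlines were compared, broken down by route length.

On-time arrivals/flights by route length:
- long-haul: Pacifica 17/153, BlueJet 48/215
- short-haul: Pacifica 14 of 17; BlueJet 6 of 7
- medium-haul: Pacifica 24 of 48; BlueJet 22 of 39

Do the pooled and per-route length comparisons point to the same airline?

Yes

Long-haul: Pacifica 17/153 = 11.1%, BlueJet 48/215 = 22.3% → BlueJet
Short-haul: Pacifica 14/17 = 82.4%, BlueJet 6/7 = 85.7% → BlueJet
Medium-haul: Pacifica 24/48 = 50.0%, BlueJet 22/39 = 56.4% → BlueJet
Overall: Pacifica 55/218 = 25.2%, BlueJet 76/261 = 29.1% → BlueJet
BlueJet wins overall and in every route group — no reversal.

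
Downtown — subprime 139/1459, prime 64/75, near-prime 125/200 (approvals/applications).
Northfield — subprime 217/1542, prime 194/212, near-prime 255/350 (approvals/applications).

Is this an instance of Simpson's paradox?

Subprime: Downtown 139/1459 = 9.5%, Northfield 217/1542 = 14.1% → Northfield
Prime: Downtown 64/75 = 85.3%, Northfield 194/212 = 91.5% → Northfield
Near-prime: Downtown 125/200 = 62.5%, Northfield 255/350 = 72.9% → Northfield
Overall: Downtown 328/1734 = 18.9%, Northfield 666/2104 = 31.7% → Northfield
Northfield wins overall and in every credit group — no reversal.

No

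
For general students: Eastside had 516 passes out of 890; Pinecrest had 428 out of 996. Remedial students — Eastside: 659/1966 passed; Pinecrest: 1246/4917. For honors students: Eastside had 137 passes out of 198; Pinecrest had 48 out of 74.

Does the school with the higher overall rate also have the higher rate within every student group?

Yes

General: Eastside 516/890 = 58.0%, Pinecrest 428/996 = 43.0% → Eastside
Remedial: Eastside 659/1966 = 33.5%, Pinecrest 1246/4917 = 25.3% → Eastside
Honors: Eastside 137/198 = 69.2%, Pinecrest 48/74 = 64.9% → Eastside
Overall: Eastside 1312/3054 = 43.0%, Pinecrest 1722/5987 = 28.8% → Eastside
Eastside wins overall and in every student group — no reversal.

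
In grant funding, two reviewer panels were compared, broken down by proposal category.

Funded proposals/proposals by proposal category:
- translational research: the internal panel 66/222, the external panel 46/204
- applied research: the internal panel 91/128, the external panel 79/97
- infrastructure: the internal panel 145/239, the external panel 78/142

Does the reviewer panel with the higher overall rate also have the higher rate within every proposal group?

No

Translational research: the internal panel 66/222 = 29.7%, the external panel 46/204 = 22.5% → the internal panel
Applied research: the internal panel 91/128 = 71.1%, the external panel 79/97 = 81.4% → the external panel
Infrastructure: the internal panel 145/239 = 60.7%, the external panel 78/142 = 54.9% → the internal panel
Overall: the internal panel 302/589 = 51.3%, the external panel 203/443 = 45.8% → the internal panel
Neither sweeps: the internal panel wins 2 of 3 groups, the external panel wins 1. The internal panel wins overall but not every group — no Simpson reversal.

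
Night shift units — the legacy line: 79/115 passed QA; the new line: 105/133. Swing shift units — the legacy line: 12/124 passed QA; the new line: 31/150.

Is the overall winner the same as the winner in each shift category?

Night shift: the legacy line 79/115 = 68.7%, the new line 105/133 = 78.9% → the new line
Swing shift: the legacy line 12/124 = 9.7%, the new line 31/150 = 20.7% → the new line
Overall: the legacy line 91/239 = 38.1%, the new line 136/283 = 48.1% → the new line
The new line wins overall and in every shift group — no reversal.

Yes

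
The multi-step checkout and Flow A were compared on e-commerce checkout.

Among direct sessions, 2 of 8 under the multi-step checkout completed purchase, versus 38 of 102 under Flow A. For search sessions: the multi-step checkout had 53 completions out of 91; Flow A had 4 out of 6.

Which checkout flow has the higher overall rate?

Direct: the multi-step checkout 2/8 = 25.0%, Flow A 38/102 = 37.3% → Flow A
Search: the multi-step checkout 53/91 = 58.2%, Flow A 4/6 = 66.7% → Flow A
Overall: the multi-step checkout 55/99 = 55.6%, Flow A 42/108 = 38.9% → the multi-step checkout
(Flow A wins every traffic group but the multi-step checkout wins overall — Flow A's sessions skew toward the low-rate direct group.)

the multi-step checkout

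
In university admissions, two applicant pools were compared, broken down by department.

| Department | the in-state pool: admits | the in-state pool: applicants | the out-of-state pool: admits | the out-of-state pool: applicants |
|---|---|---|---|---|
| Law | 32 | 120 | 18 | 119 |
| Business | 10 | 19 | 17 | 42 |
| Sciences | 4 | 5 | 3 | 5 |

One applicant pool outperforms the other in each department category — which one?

Law: the in-state pool 32/120 = 26.7%, the out-of-state pool 18/119 = 15.1% → the in-state pool
Business: the in-state pool 10/19 = 52.6%, the out-of-state pool 17/42 = 40.5% → the in-state pool
Sciences: the in-state pool 4/5 = 80.0%, the out-of-state pool 3/5 = 60.0% → the in-state pool
The in-state pool has the higher rate in all 3 groups.

the in-state pool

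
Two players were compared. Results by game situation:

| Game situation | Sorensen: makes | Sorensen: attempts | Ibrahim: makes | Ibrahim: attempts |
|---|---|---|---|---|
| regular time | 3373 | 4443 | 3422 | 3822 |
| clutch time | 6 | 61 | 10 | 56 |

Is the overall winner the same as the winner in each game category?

Regular time: Sorensen 3373/4443 = 75.9%, Ibrahim 3422/3822 = 89.5% → Ibrahim
Clutch time: Sorensen 6/61 = 9.8%, Ibrahim 10/56 = 17.9% → Ibrahim
Overall: Sorensen 3379/4504 = 75.0%, Ibrahim 3432/3878 = 88.5% → Ibrahim
Ibrahim wins overall and in every game group — no reversal.

Yes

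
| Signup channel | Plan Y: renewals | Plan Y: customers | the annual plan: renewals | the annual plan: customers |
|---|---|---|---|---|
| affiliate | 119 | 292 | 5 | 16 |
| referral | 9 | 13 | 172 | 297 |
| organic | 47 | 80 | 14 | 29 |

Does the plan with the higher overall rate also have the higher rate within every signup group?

No

Affiliate: Plan Y 119/292 = 40.8%, the annual plan 5/16 = 31.2% → Plan Y
Referral: Plan Y 9/13 = 69.2%, the annual plan 172/297 = 57.9% → Plan Y
Organic: Plan Y 47/80 = 58.8%, the annual plan 14/29 = 48.3% → Plan Y
Overall: Plan Y 175/385 = 45.5%, the annual plan 191/342 = 55.8% → the annual plan
Plan Y wins each signup group but the annual plan wins overall — the comparison reverses. Plan Y's customers skew toward affiliate, which has a lower base rate.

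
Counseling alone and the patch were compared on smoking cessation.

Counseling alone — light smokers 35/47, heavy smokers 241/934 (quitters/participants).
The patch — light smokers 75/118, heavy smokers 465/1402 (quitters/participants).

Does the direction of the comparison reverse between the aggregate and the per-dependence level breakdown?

No

Light smokers: counseling alone 35/47 = 74.5%, the patch 75/118 = 63.6% → counseling alone
Heavy smokers: counseling alone 241/934 = 25.8%, the patch 465/1402 = 33.2% → the patch
Overall: counseling alone 276/981 = 28.1%, the patch 540/1520 = 35.5% → the patch
Neither sweeps: counseling alone wins 1 of 2 groups, the patch wins 1. The patch wins overall but not every group — no Simpson reversal.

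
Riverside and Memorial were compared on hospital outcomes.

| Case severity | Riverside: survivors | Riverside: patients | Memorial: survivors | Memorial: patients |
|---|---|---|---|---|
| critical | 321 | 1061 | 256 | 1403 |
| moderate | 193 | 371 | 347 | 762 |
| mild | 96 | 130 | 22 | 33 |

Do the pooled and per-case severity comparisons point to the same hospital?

Yes

Critical: Riverside 321/1061 = 30.3%, Memorial 256/1403 = 18.2% → Riverside
Moderate: Riverside 193/371 = 52.0%, Memorial 347/762 = 45.5% → Riverside
Mild: Riverside 96/130 = 73.8%, Memorial 22/33 = 66.7% → Riverside
Overall: Riverside 610/1562 = 39.1%, Memorial 625/2198 = 28.4% → Riverside
Riverside wins overall and in every case group — no reversal.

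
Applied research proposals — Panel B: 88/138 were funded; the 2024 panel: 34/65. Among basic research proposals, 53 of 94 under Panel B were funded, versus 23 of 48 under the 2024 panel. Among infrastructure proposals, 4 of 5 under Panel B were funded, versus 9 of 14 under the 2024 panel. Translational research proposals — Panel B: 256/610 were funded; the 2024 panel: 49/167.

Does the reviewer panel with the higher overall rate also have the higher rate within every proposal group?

Applied research: Panel B 88/138 = 63.8%, the 2024 panel 34/65 = 52.3% → Panel B
Basic research: Panel B 53/94 = 56.4%, the 2024 panel 23/48 = 47.9% → Panel B
Infrastructure: Panel B 4/5 = 80.0%, the 2024 panel 9/14 = 64.3% → Panel B
Translational research: Panel B 256/610 = 42.0%, the 2024 panel 49/167 = 29.3% → Panel B
Overall: Panel B 401/847 = 47.3%, the 2024 panel 115/294 = 39.1% → Panel B
Panel B wins overall and in every proposal group — no reversal.

Yes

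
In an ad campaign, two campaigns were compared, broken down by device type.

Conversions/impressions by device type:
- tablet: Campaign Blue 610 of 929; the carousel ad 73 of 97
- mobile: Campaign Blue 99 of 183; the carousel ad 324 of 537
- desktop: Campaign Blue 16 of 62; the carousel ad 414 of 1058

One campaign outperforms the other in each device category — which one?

Tablet: Campaign Blue 610/929 = 65.7%, the carousel ad 73/97 = 75.3% → the carousel ad
Mobile: Campaign Blue 99/183 = 54.1%, the carousel ad 324/537 = 60.3% → the carousel ad
Desktop: Campaign Blue 16/62 = 25.8%, the carousel ad 414/1058 = 39.1% → the carousel ad
The carousel ad has the higher rate in all 3 groups.

the carousel ad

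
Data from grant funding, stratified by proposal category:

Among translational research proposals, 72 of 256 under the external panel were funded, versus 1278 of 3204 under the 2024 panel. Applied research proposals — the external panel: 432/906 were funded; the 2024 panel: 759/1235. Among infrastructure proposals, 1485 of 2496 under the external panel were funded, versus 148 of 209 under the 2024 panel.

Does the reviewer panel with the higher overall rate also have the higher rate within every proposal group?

No

Translational research: the external panel 72/256 = 28.1%, the 2024 panel 1278/3204 = 39.9% → the 2024 panel
Applied research: the external panel 432/906 = 47.7%, the 2024 panel 759/1235 = 61.5% → the 2024 panel
Infrastructure: the external panel 1485/2496 = 59.5%, the 2024 panel 148/209 = 70.8% → the 2024 panel
Overall: the external panel 1989/3658 = 54.4%, the 2024 panel 2185/4648 = 47.0% → the external panel
The 2024 panel wins each proposal group but the external panel wins overall — the comparison reverses. The 2024 panel's proposals skew toward translational research, which has a lower base rate.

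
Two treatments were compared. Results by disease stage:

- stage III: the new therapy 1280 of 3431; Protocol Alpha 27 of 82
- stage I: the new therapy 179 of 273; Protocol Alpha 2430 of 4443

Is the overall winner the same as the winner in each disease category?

No

Stage III: the new therapy 1280/3431 = 37.3%, Protocol Alpha 27/82 = 32.9% → the new therapy
Stage I: the new therapy 179/273 = 65.6%, Protocol Alpha 2430/4443 = 54.7% → the new therapy
Overall: the new therapy 1459/3704 = 39.4%, Protocol Alpha 2457/4525 = 54.3% → Protocol Alpha
The new therapy wins each disease group but Protocol Alpha wins overall — the comparison reverses. The new therapy's patients skew toward stage III, which has a lower base rate.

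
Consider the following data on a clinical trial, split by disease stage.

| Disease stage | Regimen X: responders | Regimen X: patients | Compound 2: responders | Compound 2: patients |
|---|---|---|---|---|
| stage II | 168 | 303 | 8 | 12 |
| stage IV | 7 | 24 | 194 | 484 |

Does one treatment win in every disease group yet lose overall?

Stage II: Regimen X 168/303 = 55.4%, Compound 2 8/12 = 66.7% → Compound 2
Stage IV: Regimen X 7/24 = 29.2%, Compound 2 194/484 = 40.1% → Compound 2
Overall: Regimen X 175/327 = 53.5%, Compound 2 202/496 = 40.7% → Regimen X
Compound 2 wins each disease group but Regimen X wins overall — the comparison reverses. Compound 2's patients skew toward stage IV, which has a lower base rate.

Yes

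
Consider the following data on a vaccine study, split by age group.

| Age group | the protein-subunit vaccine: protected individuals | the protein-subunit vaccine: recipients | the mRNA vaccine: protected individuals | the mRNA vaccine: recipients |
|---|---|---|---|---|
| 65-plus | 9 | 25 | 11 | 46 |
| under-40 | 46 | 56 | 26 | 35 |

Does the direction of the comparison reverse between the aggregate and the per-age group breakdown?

65-plus: the protein-subunit vaccine 9/25 = 36.0%, the mRNA vaccine 11/46 = 23.9% → the protein-subunit vaccine
Under-40: the protein-subunit vaccine 46/56 = 82.1%, the mRNA vaccine 26/35 = 74.3% → the protein-subunit vaccine
Overall: the protein-subunit vaccine 55/81 = 67.9%, the mRNA vaccine 37/81 = 45.7% → the protein-subunit vaccine
The protein-subunit vaccine wins overall and in every age group — no reversal.

No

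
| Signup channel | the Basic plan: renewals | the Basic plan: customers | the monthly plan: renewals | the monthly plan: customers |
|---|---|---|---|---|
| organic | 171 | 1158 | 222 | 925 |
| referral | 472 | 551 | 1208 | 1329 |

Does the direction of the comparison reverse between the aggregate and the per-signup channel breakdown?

No

Organic: the Basic plan 171/1158 = 14.8%, the monthly plan 222/925 = 24.0% → the monthly plan
Referral: the Basic plan 472/551 = 85.7%, the monthly plan 1208/1329 = 90.9% → the monthly plan
Overall: the Basic plan 643/1709 = 37.6%, the monthly plan 1430/2254 = 63.4% → the monthly plan
The monthly plan wins overall and in every signup group — no reversal.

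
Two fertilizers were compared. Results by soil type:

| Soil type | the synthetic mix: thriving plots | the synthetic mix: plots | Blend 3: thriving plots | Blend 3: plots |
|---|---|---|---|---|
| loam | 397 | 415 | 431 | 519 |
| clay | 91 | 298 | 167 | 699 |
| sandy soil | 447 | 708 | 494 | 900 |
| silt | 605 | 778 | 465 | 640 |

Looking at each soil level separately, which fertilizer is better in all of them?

Loam: the synthetic mix 397/415 = 95.7%, Blend 3 431/519 = 83.0% → the synthetic mix
Clay: the synthetic mix 91/298 = 30.5%, Blend 3 167/699 = 23.9% → the synthetic mix
Sandy soil: the synthetic mix 447/708 = 63.1%, Blend 3 494/900 = 54.9% → the synthetic mix
Silt: the synthetic mix 605/778 = 77.8%, Blend 3 465/640 = 72.7% → the synthetic mix
The synthetic mix has the higher rate in all 4 groups.

the synthetic mix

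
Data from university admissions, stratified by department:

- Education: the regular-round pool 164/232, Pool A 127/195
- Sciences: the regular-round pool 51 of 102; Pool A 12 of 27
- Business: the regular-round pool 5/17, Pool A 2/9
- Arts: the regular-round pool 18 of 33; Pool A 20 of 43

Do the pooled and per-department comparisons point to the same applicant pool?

Education: the regular-round pool 164/232 = 70.7%, Pool A 127/195 = 65.1% → the regular-round pool
Sciences: the regular-round pool 51/102 = 50.0%, Pool A 12/27 = 44.4% → the regular-round pool
Business: the regular-round pool 5/17 = 29.4%, Pool A 2/9 = 22.2% → the regular-round pool
Arts: the regular-round pool 18/33 = 54.5%, Pool A 20/43 = 46.5% → the regular-round pool
Overall: the regular-round pool 238/384 = 62.0%, Pool A 161/274 = 58.8% → the regular-round pool
The regular-round pool wins overall and in every department group — no reversal.

Yes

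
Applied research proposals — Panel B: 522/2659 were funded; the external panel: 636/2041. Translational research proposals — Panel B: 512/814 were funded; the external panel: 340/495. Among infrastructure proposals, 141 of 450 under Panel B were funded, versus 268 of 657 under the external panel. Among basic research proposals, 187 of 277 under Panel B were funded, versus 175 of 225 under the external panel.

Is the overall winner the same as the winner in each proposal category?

Yes

Applied research: Panel B 522/2659 = 19.6%, the external panel 636/2041 = 31.2% → the external panel
Translational research: Panel B 512/814 = 62.9%, the external panel 340/495 = 68.7% → the external panel
Infrastructure: Panel B 141/450 = 31.3%, the external panel 268/657 = 40.8% → the external panel
Basic research: Panel B 187/277 = 67.5%, the external panel 175/225 = 77.8% → the external panel
Overall: Panel B 1362/4200 = 32.4%, the external panel 1419/3418 = 41.5% → the external panel
The external panel wins overall and in every proposal group — no reversal.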